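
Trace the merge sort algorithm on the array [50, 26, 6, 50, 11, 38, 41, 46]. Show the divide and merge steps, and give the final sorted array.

Merge sort trace:

Split: [50, 26, 6, 50, 11, 38, 41, 46] -> [50, 26, 6, 50] and [11, 38, 41, 46]
  Split: [50, 26, 6, 50] -> [50, 26] and [6, 50]
    Split: [50, 26] -> [50] and [26]
    Merge: [50] + [26] -> [26, 50]
    Split: [6, 50] -> [6] and [50]
    Merge: [6] + [50] -> [6, 50]
  Merge: [26, 50] + [6, 50] -> [6, 26, 50, 50]
  Split: [11, 38, 41, 46] -> [11, 38] and [41, 46]
    Split: [11, 38] -> [11] and [38]
    Merge: [11] + [38] -> [11, 38]
    Split: [41, 46] -> [41] and [46]
    Merge: [41] + [46] -> [41, 46]
  Merge: [11, 38] + [41, 46] -> [11, 38, 41, 46]
Merge: [6, 26, 50, 50] + [11, 38, 41, 46] -> [6, 11, 26, 38, 41, 46, 50, 50]

Final sorted array: [6, 11, 26, 38, 41, 46, 50, 50]

The merge sort proceeds by recursively splitting the array and merging sorted halves.
After all merges, the sorted array is [6, 11, 26, 38, 41, 46, 50, 50].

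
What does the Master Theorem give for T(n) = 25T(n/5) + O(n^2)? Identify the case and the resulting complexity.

Master Theorem for T(n) = 25T(n/5) + O(n^2):

a = 25, b = 5, c = 2
log_b(a) = log_5(25) = 2.0000

Case 2: c = 2 = log_5(25) = 2.0000
T(n) = O(n^2 log n) = O(n^2 log n)

For T(n) = 25T(n/5) + O(n^2): log_5(25) = 2.0000. This is Case 2 of the Master Theorem (c = log_b(a), equal work at all levels), giving O(n^2 log n).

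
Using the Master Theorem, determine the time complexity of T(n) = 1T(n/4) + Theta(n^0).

Master Theorem for T(n) = 1T(n/4) + O(n^0):

a = 1, b = 4, c = 0
log_b(a) = log_4(1) = 0.0000

Case 2: c = 0 = log_4(1) = 0.0000
T(n) = O(n^0 log n) = O(log n)

For T(n) = 1T(n/4) + O(n^0): log_4(1) = 0.0000. This is Case 2 of the Master Theorem (c = log_b(a), equal work at all levels), giving O(log n).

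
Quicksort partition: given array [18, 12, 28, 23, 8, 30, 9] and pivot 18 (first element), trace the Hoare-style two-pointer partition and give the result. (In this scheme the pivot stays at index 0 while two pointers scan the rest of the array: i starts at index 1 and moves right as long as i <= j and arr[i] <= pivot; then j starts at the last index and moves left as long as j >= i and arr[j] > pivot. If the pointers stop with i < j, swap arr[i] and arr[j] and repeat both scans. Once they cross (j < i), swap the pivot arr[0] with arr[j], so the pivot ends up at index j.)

Hoare-style two-pointer partition with pivot = 18:

Initial array: [18, 12, 28, 23, 8, 30, 9]

Pointers start at i = 1, j = 6.
i stops at index 2 (arr[2]=28 > 18), j stops at index 6 (arr[6]=9 <= 18): swap arr[2] and arr[6], array becomes [18, 12, 9, 23, 8, 30, 28]
i stops at index 3 (arr[3]=23 > 18), j stops at index 4 (arr[4]=8 <= 18): swap arr[3] and arr[4], array becomes [18, 12, 9, 8, 23, 30, 28]
i ends at 4, j ends at 3: the pointers have crossed (j < i), so scanning stops.

Swap pivot arr[0] with arr[3] to place pivot at position 3: [8, 12, 9, 18, 23, 30, 28]
Pivot position: 3

After partitioning with pivot 18, the array becomes [8, 12, 9, 18, 23, 30, 28]. The pivot is placed at index 3. All elements to the left of the pivot are <= 18, and all elements to the right are > 18.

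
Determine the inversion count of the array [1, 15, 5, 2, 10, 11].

Finding inversions in [1, 15, 5, 2, 10, 11]:

(1, 2): arr[1]=15 > arr[2]=5
(1, 3): arr[1]=15 > arr[3]=2
(1, 4): arr[1]=15 > arr[4]=10
(1, 5): arr[1]=15 > arr[5]=11
(2, 3): arr[2]=5 > arr[3]=2

Total inversions: 5

The array has 5 inversion(s): (1,2), (1,3), (1,4), (1,5), (2,3). Each pair (i,j) satisfies i < j and arr[i] > arr[j].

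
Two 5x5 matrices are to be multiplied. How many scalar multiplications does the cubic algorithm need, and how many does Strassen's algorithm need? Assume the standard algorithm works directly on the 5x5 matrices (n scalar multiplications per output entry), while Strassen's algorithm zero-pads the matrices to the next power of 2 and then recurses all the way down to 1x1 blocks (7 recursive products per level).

Matrix multiplication for 5x5 matrices:

Strassen's algorithm requires power-of-2 dimensions. Pad 5x5 to 8x8 (next power of 2).

Standard algorithm: 5^3 = 125 multiplications
Strassen's algorithm: 7^(log2(8)) = 7^3 = 343 multiplications
Difference: 125 - 343 = -218 (Strassen uses MORE here due to padding overhead — for small or just-over-power-of-2 n, padding can outweigh the per-level savings)

Standard: 125 multiplications (5^3). Strassen: 343 multiplications (7^3, after padding to 8x8). Strassen reduces 8 recursive multiplications to 7 at each level.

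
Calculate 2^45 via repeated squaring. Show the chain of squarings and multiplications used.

Computing 2^45 by squaring (build up from 2^1; each line after the first costs one multiplication):

2^1 = 2
2^2 = (2^1)^2 = 2^2 = 4
2^4 = (2^2)^2 = 4^2 = 16
2^5 = 2 * 2^4 = 2 * 16 = 32
2^10 = (2^5)^2 = 32^2 = 1024
2^11 = 2 * 2^10 = 2 * 1024 = 2048
2^22 = (2^11)^2 = 2048^2 = 4194304
2^44 = (2^22)^2 = 4194304^2 = 17592186044416
2^45 = 2 * 2^44 = 2 * 17592186044416 = 35184372088832

Result: 35184372088832
Multiplications needed: 8 (8 lines after 2^1)

2^45 = 35184372088832. Using exponentiation by squaring, this requires 8 multiplications. The key idea: if the exponent is even, square the half-power; if odd, multiply by the base once.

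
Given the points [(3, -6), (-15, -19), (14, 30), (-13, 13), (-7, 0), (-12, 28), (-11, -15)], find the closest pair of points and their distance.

Computing all pairwise distances among 7 points:

d((3, -6), (-15, -19)) = 22.2036
d((3, -6), (14, 30)) = 37.6431
d((3, -6), (-13, 13)) = 24.8395
d((3, -6), (-7, 0)) = 11.6619
d((3, -6), (-12, 28)) = 37.1618
d((3, -6), (-11, -15)) = 16.6433
d((-15, -19), (14, 30)) = 56.9386
d((-15, -19), (-13, 13)) = 32.0624
d((-15, -19), (-7, 0)) = 20.6155
d((-15, -19), (-12, 28)) = 47.0956
d((-15, -19), (-11, -15)) = 5.6569 <-- minimum
d((14, 30), (-13, 13)) = 31.9061
d((14, 30), (-7, 0)) = 36.6197
d((14, 30), (-12, 28)) = 26.0768
d((14, 30), (-11, -15)) = 51.4782
d((-13, 13), (-7, 0)) = 14.3178
d((-13, 13), (-12, 28)) = 15.0333
d((-13, 13), (-11, -15)) = 28.0713
d((-7, 0), (-12, 28)) = 28.4429
d((-7, 0), (-11, -15)) = 15.5242
d((-12, 28), (-11, -15)) = 43.0116

Closest pair: (-15, -19) and (-11, -15) with distance 5.6569

The closest pair is (-15, -19) and (-11, -15) with Euclidean distance 5.6569. For 7 points, brute-force pairwise comparison is shown above. For large n, the divide-and-conquer algorithm (sort by x, recurse on halves, check the dividing strip) achieves O(n log n).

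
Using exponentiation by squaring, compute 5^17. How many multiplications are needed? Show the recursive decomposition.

Computing 5^17 by squaring (build up from 5^1; each line after the first costs one multiplication):

5^1 = 5
5^2 = (5^1)^2 = 5^2 = 25
5^4 = (5^2)^2 = 25^2 = 625
5^8 = (5^4)^2 = 625^2 = 390625
5^16 = (5^8)^2 = 390625^2 = 152587890625
5^17 = 5 * 5^16 = 5 * 152587890625 = 762939453125

Result: 762939453125
Multiplications needed: 5 (5 lines after 5^1)

5^17 = 762939453125. Using exponentiation by squaring, this requires 5 multiplications. The key idea: if the exponent is even, square the half-power; if odd, multiply by the base once.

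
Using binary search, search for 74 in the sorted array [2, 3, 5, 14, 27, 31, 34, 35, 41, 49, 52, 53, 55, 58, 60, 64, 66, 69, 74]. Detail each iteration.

Binary search for 74 in [2, 3, 5, 14, 27, 31, 34, 35, 41, 49, 52, 53, 55, 58, 60, 64, 66, 69, 74]:

lo=0, hi=18, mid=9, arr[mid]=49 -> 49 < 74, search right half
lo=10, hi=18, mid=14, arr[mid]=60 -> 60 < 74, search right half
lo=15, hi=18, mid=16, arr[mid]=66 -> 66 < 74, search right half
lo=17, hi=18, mid=17, arr[mid]=69 -> 69 < 74, search right half
lo=18, hi=18, mid=18, arr[mid]=74 -> Found target at index 18!

Binary search finds 74 at index 18 after 5 comparisons. The search repeatedly halves the search space by comparing with the middle element.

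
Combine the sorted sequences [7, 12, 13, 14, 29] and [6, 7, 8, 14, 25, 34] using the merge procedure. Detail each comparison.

Merging process:

Compare 7 vs 6: take 6 from right. Merged: [6]
Compare 7 vs 7: take 7 from left. Merged: [6, 7]
Compare 12 vs 7: take 7 from right. Merged: [6, 7, 7]
Compare 12 vs 8: take 8 from right. Merged: [6, 7, 7, 8]
Compare 12 vs 14: take 12 from left. Merged: [6, 7, 7, 8, 12]
Compare 13 vs 14: take 13 from left. Merged: [6, 7, 7, 8, 12, 13]
Compare 14 vs 14: take 14 from left. Merged: [6, 7, 7, 8, 12, 13, 14]
Compare 29 vs 14: take 14 from right. Merged: [6, 7, 7, 8, 12, 13, 14, 14]
Compare 29 vs 25: take 25 from right. Merged: [6, 7, 7, 8, 12, 13, 14, 14, 25]
Compare 29 vs 34: take 29 from left. Merged: [6, 7, 7, 8, 12, 13, 14, 14, 25, 29]
Append remaining from right: [34]. Merged: [6, 7, 7, 8, 12, 13, 14, 14, 25, 29, 34]

Final merged array: [6, 7, 7, 8, 12, 13, 14, 14, 25, 29, 34]
Total comparisons: 10

The merged array is [6, 7, 7, 8, 12, 13, 14, 14, 25, 29, 34], requiring 10 comparisons. The merge step runs in O(n) time where n is the total number of elements.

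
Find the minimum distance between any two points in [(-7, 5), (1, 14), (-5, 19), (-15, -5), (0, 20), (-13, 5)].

Computing all pairwise distances among 6 points:

d((-7, 5), (1, 14)) = 12.0416
d((-7, 5), (-5, 19)) = 14.1421
d((-7, 5), (-15, -5)) = 12.8062
d((-7, 5), (0, 20)) = 16.5529
d((-7, 5), (-13, 5)) = 6.0
d((1, 14), (-5, 19)) = 7.8102
d((1, 14), (-15, -5)) = 24.8395
d((1, 14), (0, 20)) = 6.0828
d((1, 14), (-13, 5)) = 16.6433
d((-5, 19), (-15, -5)) = 26.0
d((-5, 19), (0, 20)) = 5.099 <-- minimum
d((-5, 19), (-13, 5)) = 16.1245
d((-15, -5), (0, 20)) = 29.1548
d((-15, -5), (-13, 5)) = 10.198
d((0, 20), (-13, 5)) = 19.8494

Closest pair: (-5, 19) and (0, 20) with distance 5.099

The closest pair is (-5, 19) and (0, 20) with Euclidean distance 5.099. For 6 points, brute-force pairwise comparison is shown above. For large n, the divide-and-conquer algorithm (sort by x, recurse on halves, check the dividing strip) achieves O(n log n).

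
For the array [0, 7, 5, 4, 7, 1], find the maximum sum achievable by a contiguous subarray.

Using Kadane's algorithm on [0, 7, 5, 4, 7, 1]:

Scanning through the array:
Position 1 (value 7): max_ending_here = 7, max_so_far = 7
Position 2 (value 5): max_ending_here = 12, max_so_far = 12
Position 3 (value 4): max_ending_here = 16, max_so_far = 16
Position 4 (value 7): max_ending_here = 23, max_so_far = 23
Position 5 (value 1): max_ending_here = 24, max_so_far = 24

Maximum subarray: [0, 7, 5, 4, 7, 1]
Maximum sum: 24

The maximum subarray is [0, 7, 5, 4, 7, 1] with sum 24. This subarray runs from index 0 to index 5.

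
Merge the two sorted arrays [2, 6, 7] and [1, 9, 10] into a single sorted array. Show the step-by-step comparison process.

Merging process:

Compare 2 vs 1: take 1 from right. Merged: [1]
Compare 2 vs 9: take 2 from left. Merged: [1, 2]
Compare 6 vs 9: take 6 from left. Merged: [1, 2, 6]
Compare 7 vs 9: take 7 from left. Merged: [1, 2, 6, 7]
Append remaining from right: [9, 10]. Merged: [1, 2, 6, 7, 9, 10]

Final merged array: [1, 2, 6, 7, 9, 10]
Total comparisons: 4

The merged array is [1, 2, 6, 7, 9, 10], requiring 4 comparisons. The merge step runs in O(n) time where n is the total number of elements.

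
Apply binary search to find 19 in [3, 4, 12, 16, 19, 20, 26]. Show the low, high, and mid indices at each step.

Binary search for 19 in [3, 4, 12, 16, 19, 20, 26]:

lo=0, hi=6, mid=3, arr[mid]=16 -> 16 < 19, search right half
lo=4, hi=6, mid=5, arr[mid]=20 -> 20 > 19, search left half
lo=4, hi=4, mid=4, arr[mid]=19 -> Found target at index 4!

Binary search finds 19 at index 4 after 3 comparisons. The search repeatedly halves the search space by comparing with the middle element.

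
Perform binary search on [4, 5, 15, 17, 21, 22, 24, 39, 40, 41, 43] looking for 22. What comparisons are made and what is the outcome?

Binary search for 22 in [4, 5, 15, 17, 21, 22, 24, 39, 40, 41, 43]:

lo=0, hi=10, mid=5, arr[mid]=22 -> Found target at index 5!

Binary search finds 22 at index 5 after 1 comparisons. The search repeatedly halves the search space by comparing with the middle element.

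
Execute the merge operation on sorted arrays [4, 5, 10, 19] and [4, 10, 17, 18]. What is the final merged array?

Merging process:

Compare 4 vs 4: take 4 from left. Merged: [4]
Compare 5 vs 4: take 4 from right. Merged: [4, 4]
Compare 5 vs 10: take 5 from left. Merged: [4, 4, 5]
Compare 10 vs 10: take 10 from left. Merged: [4, 4, 5, 10]
Compare 19 vs 10: take 10 from right. Merged: [4, 4, 5, 10, 10]
Compare 19 vs 17: take 17 from right. Merged: [4, 4, 5, 10, 10, 17]
Compare 19 vs 18: take 18 from right. Merged: [4, 4, 5, 10, 10, 17, 18]
Append remaining from left: [19]. Merged: [4, 4, 5, 10, 10, 17, 18, 19]

Final merged array: [4, 4, 5, 10, 10, 17, 18, 19]
Total comparisons: 7

The merged array is [4, 4, 5, 10, 10, 17, 18, 19], requiring 7 comparisons. The merge step runs in O(n) time where n is the total number of elements.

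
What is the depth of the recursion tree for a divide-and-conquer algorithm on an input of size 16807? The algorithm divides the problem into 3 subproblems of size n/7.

For divide and conquer with division factor 7:

Problem sizes at each level:
Level 0: 16807
Level 1: 2401
Level 2: 343
Level 3: 49
Level 4: 7
Level 5: 1

The root is level 0 and the size-1 base case is level 5 (the tree spans levels 0 through 5, i.e. 6 levels counting the root), so the depth is the number of divisions: log_7(16807) = 5

The recursion tree depth is log_7(16807) = 5. At each level, the problem size is divided by 7, so it takes 5 divisions to reduce to a base case of size 1. The algorithm makes 3 recursive calls at each level.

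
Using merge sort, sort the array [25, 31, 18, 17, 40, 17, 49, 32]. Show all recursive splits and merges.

Merge sort trace:

Split: [25, 31, 18, 17, 40, 17, 49, 32] -> [25, 31, 18, 17] and [40, 17, 49, 32]
  Split: [25, 31, 18, 17] -> [25, 31] and [18, 17]
    Split: [25, 31] -> [25] and [31]
    Merge: [25] + [31] -> [25, 31]
    Split: [18, 17] -> [18] and [17]
    Merge: [18] + [17] -> [17, 18]
  Merge: [25, 31] + [17, 18] -> [17, 18, 25, 31]
  Split: [40, 17, 49, 32] -> [40, 17] and [49, 32]
    Split: [40, 17] -> [40] and [17]
    Merge: [40] + [17] -> [17, 40]
    Split: [49, 32] -> [49] and [32]
    Merge: [49] + [32] -> [32, 49]
  Merge: [17, 40] + [32, 49] -> [17, 32, 40, 49]
Merge: [17, 18, 25, 31] + [17, 32, 40, 49] -> [17, 17, 18, 25, 31, 32, 40, 49]

Final sorted array: [17, 17, 18, 25, 31, 32, 40, 49]

The merge sort proceeds by recursively splitting the array and merging sorted halves.
After all merges, the sorted array is [17, 17, 18, 25, 31, 32, 40, 49].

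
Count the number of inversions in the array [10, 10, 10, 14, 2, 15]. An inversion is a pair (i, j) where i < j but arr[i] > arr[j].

Finding inversions in [10, 10, 10, 14, 2, 15]:

(0, 4): arr[0]=10 > arr[4]=2
(1, 4): arr[1]=10 > arr[4]=2
(2, 4): arr[2]=10 > arr[4]=2
(3, 4): arr[3]=14 > arr[4]=2

Total inversions: 4

The array has 4 inversion(s): (0,4), (1,4), (2,4), (3,4). Each pair (i,j) satisfies i < j and arr[i] > arr[j].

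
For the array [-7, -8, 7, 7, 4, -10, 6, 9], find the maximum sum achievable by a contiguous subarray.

Using Kadane's algorithm on [-7, -8, 7, 7, 4, -10, 6, 9]:

Scanning through the array:
Position 1 (value -8): max_ending_here = -8, max_so_far = -7
Position 2 (value 7): max_ending_here = 7, max_so_far = 7
Position 3 (value 7): max_ending_here = 14, max_so_far = 14
Position 4 (value 4): max_ending_here = 18, max_so_far = 18
Position 5 (value -10): max_ending_here = 8, max_so_far = 18
Position 6 (value 6): max_ending_here = 14, max_so_far = 18
Position 7 (value 9): max_ending_here = 23, max_so_far = 23

Maximum subarray: [7, 7, 4, -10, 6, 9]
Maximum sum: 23

The maximum subarray is [7, 7, 4, -10, 6, 9] with sum 23. This subarray runs from index 2 to index 7.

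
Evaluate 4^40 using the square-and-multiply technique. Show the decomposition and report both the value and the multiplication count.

Computing 4^40 by squaring (build up from 4^1; each line after the first costs one multiplication):

4^1 = 4
4^2 = (4^1)^2 = 4^2 = 16
4^4 = (4^2)^2 = 16^2 = 256
4^5 = 4 * 4^4 = 4 * 256 = 1024
4^10 = (4^5)^2 = 1024^2 = 1048576
4^20 = (4^10)^2 = 1048576^2 = 1099511627776
4^40 = (4^20)^2 = 1099511627776^2 = 1208925819614629174706176

Result: 1208925819614629174706176
Multiplications needed: 6 (6 lines after 4^1)

4^40 = 1208925819614629174706176. Using exponentiation by squaring, this requires 6 multiplications. The key idea: if the exponent is even, square the half-power; if odd, multiply by the base once.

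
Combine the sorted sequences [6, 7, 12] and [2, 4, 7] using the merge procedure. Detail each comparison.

Merging process:

Compare 6 vs 2: take 2 from right. Merged: [2]
Compare 6 vs 4: take 4 from right. Merged: [2, 4]
Compare 6 vs 7: take 6 from left. Merged: [2, 4, 6]
Compare 7 vs 7: take 7 from left. Merged: [2, 4, 6, 7]
Compare 12 vs 7: take 7 from right. Merged: [2, 4, 6, 7, 7]
Append remaining from left: [12]. Merged: [2, 4, 6, 7, 7, 12]

Final merged array: [2, 4, 6, 7, 7, 12]
Total comparisons: 5

The merged array is [2, 4, 6, 7, 7, 12], requiring 5 comparisons. The merge step runs in O(n) time where n is the total number of elements.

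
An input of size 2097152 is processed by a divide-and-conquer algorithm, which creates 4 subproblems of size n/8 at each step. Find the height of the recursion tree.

For divide and conquer with division factor 8:

Problem sizes at each level:
Level 0: 2097152
Level 1: 262144
Level 2: 32768
Level 3: 4096
Level 4: 512
Level 5: 64
Level 6: 8
Level 7: 1

The root is level 0 and the size-1 base case is level 7 (the tree spans levels 0 through 7, i.e. 8 levels counting the root), so the depth is the number of divisions: log_8(2097152) = 7

The recursion tree depth is log_8(2097152) = 7. At each level, the problem size is divided by 8, so it takes 7 divisions to reduce to a base case of size 1. The algorithm makes 4 recursive calls at each level.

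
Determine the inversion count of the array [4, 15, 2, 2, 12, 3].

Finding inversions in [4, 15, 2, 2, 12, 3]:

(0, 2): arr[0]=4 > arr[2]=2
(0, 3): arr[0]=4 > arr[3]=2
(0, 5): arr[0]=4 > arr[5]=3
(1, 2): arr[1]=15 > arr[2]=2
(1, 3): arr[1]=15 > arr[3]=2
(1, 4): arr[1]=15 > arr[4]=12
(1, 5): arr[1]=15 > arr[5]=3
(4, 5): arr[4]=12 > arr[5]=3

Total inversions: 8

The array has 8 inversion(s): (0,2), (0,3), (0,5), (1,2), (1,3), (1,4), (1,5), (4,5). Each pair (i,j) satisfies i < j and arr[i] > arr[j].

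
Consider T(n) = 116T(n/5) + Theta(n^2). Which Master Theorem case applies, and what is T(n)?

Master Theorem for T(n) = 116T(n/5) + O(n^2):

a = 116, b = 5, c = 2
log_b(a) = log_5(116) = 2.9536

Case 1: c = 2 < log_5(116) = 2.9536
T(n) = O(n^(log_5 116))

For T(n) = 116T(n/5) + O(n^2): log_5(116) = 2.9536. This is Case 1 of the Master Theorem (c < log_b(a), work dominated by leaves), giving O(n^(log_5 116)).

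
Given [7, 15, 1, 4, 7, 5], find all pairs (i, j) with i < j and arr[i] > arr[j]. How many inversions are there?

Finding inversions in [7, 15, 1, 4, 7, 5]:

(0, 2): arr[0]=7 > arr[2]=1
(0, 3): arr[0]=7 > arr[3]=4
(0, 5): arr[0]=7 > arr[5]=5
(1, 2): arr[1]=15 > arr[2]=1
(1, 3): arr[1]=15 > arr[3]=4
(1, 4): arr[1]=15 > arr[4]=7
(1, 5): arr[1]=15 > arr[5]=5
(4, 5): arr[4]=7 > arr[5]=5

Total inversions: 8

The array has 8 inversion(s): (0,2), (0,3), (0,5), (1,2), (1,3), (1,4), (1,5), (4,5). Each pair (i,j) satisfies i < j and arr[i] > arr[j].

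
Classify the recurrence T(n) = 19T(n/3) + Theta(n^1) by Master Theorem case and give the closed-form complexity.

Master Theorem for T(n) = 19T(n/3) + O(n^1):

a = 19, b = 3, c = 1
log_b(a) = log_3(19) = 2.6801

Case 1: c = 1 < log_3(19) = 2.6801
T(n) = O(n^(log_3 19))

For T(n) = 19T(n/3) + O(n^1): log_3(19) = 2.6801. This is Case 1 of the Master Theorem (c < log_b(a), work dominated by leaves), giving O(n^(log_3 19)).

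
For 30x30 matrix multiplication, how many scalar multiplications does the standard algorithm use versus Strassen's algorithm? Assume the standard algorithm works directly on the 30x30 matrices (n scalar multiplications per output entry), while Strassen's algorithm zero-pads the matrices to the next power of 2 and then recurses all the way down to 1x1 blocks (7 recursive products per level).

Matrix multiplication for 30x30 matrices:

Strassen's algorithm requires power-of-2 dimensions. Pad 30x30 to 32x32 (next power of 2).

Standard algorithm: 30^3 = 27000 multiplications
Strassen's algorithm: 7^(log2(32)) = 7^5 = 16807 multiplications
Savings: 27000 - 16807 = 10193 multiplications

Standard: 27000 multiplications (30^3). Strassen: 16807 multiplications (7^5, after padding to 32x32). Strassen reduces 8 recursive multiplications to 7 at each level.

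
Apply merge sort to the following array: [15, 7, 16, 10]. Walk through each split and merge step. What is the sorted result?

Merge sort trace:

Split: [15, 7, 16, 10] -> [15, 7] and [16, 10]
  Split: [15, 7] -> [15] and [7]
  Merge: [15] + [7] -> [7, 15]
  Split: [16, 10] -> [16] and [10]
  Merge: [16] + [10] -> [10, 16]
Merge: [7, 15] + [10, 16] -> [7, 10, 15, 16]

Final sorted array: [7, 10, 15, 16]

The merge sort proceeds by recursively splitting the array and merging sorted halves.
After all merges, the sorted array is [7, 10, 15, 16].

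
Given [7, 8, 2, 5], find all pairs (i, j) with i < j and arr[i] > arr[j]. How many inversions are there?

Finding inversions in [7, 8, 2, 5]:

(0, 2): arr[0]=7 > arr[2]=2
(0, 3): arr[0]=7 > arr[3]=5
(1, 2): arr[1]=8 > arr[2]=2
(1, 3): arr[1]=8 > arr[3]=5

Total inversions: 4

The array has 4 inversion(s): (0,2), (0,3), (1,2), (1,3). Each pair (i,j) satisfies i < j and arr[i] > arr[j].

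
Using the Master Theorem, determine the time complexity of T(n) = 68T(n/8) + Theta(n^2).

Master Theorem for T(n) = 68T(n/8) + O(n^2):

a = 68, b = 8, c = 2
log_b(a) = log_8(68) = 2.0292

Case 1: c = 2 < log_8(68) = 2.0292
T(n) = O(n^(log_8 68))

For T(n) = 68T(n/8) + O(n^2): log_8(68) = 2.0292. This is Case 1 of the Master Theorem (c < log_b(a), work dominated by leaves), giving O(n^(log_8 68)).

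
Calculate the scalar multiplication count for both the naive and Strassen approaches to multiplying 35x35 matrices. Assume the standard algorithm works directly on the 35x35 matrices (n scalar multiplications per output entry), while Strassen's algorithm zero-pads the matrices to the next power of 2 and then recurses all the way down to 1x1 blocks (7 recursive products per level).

Matrix multiplication for 35x35 matrices:

Strassen's algorithm requires power-of-2 dimensions. Pad 35x35 to 64x64 (next power of 2).

Standard algorithm: 35^3 = 42875 multiplications
Strassen's algorithm: 7^(log2(64)) = 7^6 = 117649 multiplications
Difference: 42875 - 117649 = -74774 (Strassen uses MORE here due to padding overhead — for small or just-over-power-of-2 n, padding can outweigh the per-level savings)

Standard: 42875 multiplications (35^3). Strassen: 117649 multiplications (7^6, after padding to 64x64). Strassen reduces 8 recursive multiplications to 7 at each level.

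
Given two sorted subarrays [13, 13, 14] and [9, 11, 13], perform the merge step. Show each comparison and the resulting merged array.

Merging process:

Compare 13 vs 9: take 9 from right. Merged: [9]
Compare 13 vs 11: take 11 from right. Merged: [9, 11]
Compare 13 vs 13: take 13 from left. Merged: [9, 11, 13]
Compare 13 vs 13: take 13 from left. Merged: [9, 11, 13, 13]
Compare 14 vs 13: take 13 from right. Merged: [9, 11, 13, 13, 13]
Append remaining from left: [14]. Merged: [9, 11, 13, 13, 13, 14]

Final merged array: [9, 11, 13, 13, 13, 14]
Total comparisons: 5

The merged array is [9, 11, 13, 13, 13, 14], requiring 5 comparisons. The merge step runs in O(n) time where n is the total number of elements.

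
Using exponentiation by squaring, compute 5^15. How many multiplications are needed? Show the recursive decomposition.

Computing 5^15 by squaring (build up from 5^1; each line after the first costs one multiplication):

5^1 = 5
5^2 = (5^1)^2 = 5^2 = 25
5^3 = 5 * 5^2 = 5 * 25 = 125
5^6 = (5^3)^2 = 125^2 = 15625
5^7 = 5 * 5^6 = 5 * 15625 = 78125
5^14 = (5^7)^2 = 78125^2 = 6103515625
5^15 = 5 * 5^14 = 5 * 6103515625 = 30517578125

Result: 30517578125
Multiplications needed: 6 (6 lines after 5^1)

5^15 = 30517578125. Using exponentiation by squaring, this requires 6 multiplications. The key idea: if the exponent is even, square the half-power; if odd, multiply by the base once.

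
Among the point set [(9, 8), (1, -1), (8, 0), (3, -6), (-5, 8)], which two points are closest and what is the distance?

Computing all pairwise distances among 5 points:

d((9, 8), (1, -1)) = 12.0416
d((9, 8), (8, 0)) = 8.0623
d((9, 8), (3, -6)) = 15.2315
d((9, 8), (-5, 8)) = 14.0
d((1, -1), (8, 0)) = 7.0711
d((1, -1), (3, -6)) = 5.3852 <-- minimum
d((1, -1), (-5, 8)) = 10.8167
d((8, 0), (3, -6)) = 7.8102
d((8, 0), (-5, 8)) = 15.2643
d((3, -6), (-5, 8)) = 16.1245

Closest pair: (1, -1) and (3, -6) with distance 5.3852

The closest pair is (1, -1) and (3, -6) with Euclidean distance 5.3852. For 5 points, brute-force pairwise comparison is shown above. For large n, the divide-and-conquer algorithm (sort by x, recurse on halves, check the dividing strip) achieves O(n log n).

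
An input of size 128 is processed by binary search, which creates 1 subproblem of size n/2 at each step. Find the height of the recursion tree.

For divide and conquer with division factor 2:

Problem sizes at each level:
Level 0: 128
Level 1: 64
Level 2: 32
Level 3: 16
Level 4: 8
Level 5: 4
Level 6: 2
Level 7: 1

The root is level 0 and the size-1 base case is level 7 (the tree spans levels 0 through 7, i.e. 8 levels counting the root), so the depth is the number of divisions: log_2(128) = 7

The recursion tree depth is log_2(128) = 7. At each level, the problem size is divided by 2, so it takes 7 divisions to reduce to a base case of size 1. The algorithm makes 1 recursive call at each level.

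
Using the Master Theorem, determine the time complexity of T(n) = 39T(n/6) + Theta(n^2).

Master Theorem for T(n) = 39T(n/6) + O(n^2):

a = 39, b = 6, c = 2
log_b(a) = log_6(39) = 2.0447

Case 1: c = 2 < log_6(39) = 2.0447
T(n) = O(n^(log_6 39))

For T(n) = 39T(n/6) + O(n^2): log_6(39) = 2.0447. This is Case 1 of the Master Theorem (c < log_b(a), work dominated by leaves), giving O(n^(log_6 39)).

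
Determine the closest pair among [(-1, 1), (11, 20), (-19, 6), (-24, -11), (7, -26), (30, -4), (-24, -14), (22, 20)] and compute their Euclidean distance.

Computing all pairwise distances among 8 points:

d((-1, 1), (11, 20)) = 22.4722
d((-1, 1), (-19, 6)) = 18.6815
d((-1, 1), (-24, -11)) = 25.9422
d((-1, 1), (7, -26)) = 28.1603
d((-1, 1), (30, -4)) = 31.4006
d((-1, 1), (-24, -14)) = 27.4591
d((-1, 1), (22, 20)) = 29.8329
d((11, 20), (-19, 6)) = 33.1059
d((11, 20), (-24, -11)) = 46.7547
d((11, 20), (7, -26)) = 46.1736
d((11, 20), (30, -4)) = 30.6105
d((11, 20), (-24, -14)) = 48.7955
d((11, 20), (22, 20)) = 11.0
d((-19, 6), (-24, -11)) = 17.72
d((-19, 6), (7, -26)) = 41.2311
d((-19, 6), (30, -4)) = 50.01
d((-19, 6), (-24, -14)) = 20.6155
d((-19, 6), (22, 20)) = 43.3244
d((-24, -11), (7, -26)) = 34.4384
d((-24, -11), (30, -4)) = 54.4518
d((-24, -11), (-24, -14)) = 3.0 <-- minimum
d((-24, -11), (22, 20)) = 55.4707
d((7, -26), (30, -4)) = 31.8277
d((7, -26), (-24, -14)) = 33.2415
d((7, -26), (22, 20)) = 48.3839
d((30, -4), (-24, -14)) = 54.9181
d((30, -4), (22, 20)) = 25.2982
d((-24, -14), (22, 20)) = 57.2014

Closest pair: (-24, -11) and (-24, -14) with distance 3.0

The closest pair is (-24, -11) and (-24, -14) with Euclidean distance 3.0. For 8 points, brute-force pairwise comparison is shown above. For large n, the divide-and-conquer algorithm (sort by x, recurse on halves, check the dividing strip) achieves O(n log n).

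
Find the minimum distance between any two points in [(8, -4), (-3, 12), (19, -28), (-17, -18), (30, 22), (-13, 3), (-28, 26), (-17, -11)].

Computing all pairwise distances among 8 points:

d((8, -4), (-3, 12)) = 19.4165
d((8, -4), (19, -28)) = 26.4008
d((8, -4), (-17, -18)) = 28.6531
d((8, -4), (30, 22)) = 34.0588
d((8, -4), (-13, 3)) = 22.1359
d((8, -4), (-28, 26)) = 46.8615
d((8, -4), (-17, -11)) = 25.9615
d((-3, 12), (19, -28)) = 45.6508
d((-3, 12), (-17, -18)) = 33.1059
d((-3, 12), (30, 22)) = 34.4819
d((-3, 12), (-13, 3)) = 13.4536
d((-3, 12), (-28, 26)) = 28.6531
d((-3, 12), (-17, -11)) = 26.9258
d((19, -28), (-17, -18)) = 37.3631
d((19, -28), (30, 22)) = 51.1957
d((19, -28), (-13, 3)) = 44.5533
d((19, -28), (-28, 26)) = 71.5891
d((19, -28), (-17, -11)) = 39.8121
d((-17, -18), (30, 22)) = 61.7171
d((-17, -18), (-13, 3)) = 21.3776
d((-17, -18), (-28, 26)) = 45.3542
d((-17, -18), (-17, -11)) = 7.0 <-- minimum
d((30, 22), (-13, 3)) = 47.0106
d((30, 22), (-28, 26)) = 58.1378
d((30, 22), (-17, -11)) = 57.4282
d((-13, 3), (-28, 26)) = 27.4591
d((-13, 3), (-17, -11)) = 14.5602
d((-28, 26), (-17, -11)) = 38.6005

Closest pair: (-17, -18) and (-17, -11) with distance 7.0

The closest pair is (-17, -18) and (-17, -11) with Euclidean distance 7.0. For 8 points, brute-force pairwise comparison is shown above. For large n, the divide-and-conquer algorithm (sort by x, recurse on halves, check the dividing strip) achieves O(n log n).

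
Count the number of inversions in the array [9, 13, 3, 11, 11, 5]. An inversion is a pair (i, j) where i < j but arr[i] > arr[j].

Finding inversions in [9, 13, 3, 11, 11, 5]:

(0, 2): arr[0]=9 > arr[2]=3
(0, 5): arr[0]=9 > arr[5]=5
(1, 2): arr[1]=13 > arr[2]=3
(1, 3): arr[1]=13 > arr[3]=11
(1, 4): arr[1]=13 > arr[4]=11
(1, 5): arr[1]=13 > arr[5]=5
(3, 5): arr[3]=11 > arr[5]=5
(4, 5): arr[4]=11 > arr[5]=5

Total inversions: 8

The array has 8 inversion(s): (0,2), (0,5), (1,2), (1,3), (1,4), (1,5), (3,5), (4,5). Each pair (i,j) satisfies i < j and arr[i] > arr[j].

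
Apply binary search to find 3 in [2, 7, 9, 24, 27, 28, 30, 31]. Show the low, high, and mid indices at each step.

Binary search for 3 in [2, 7, 9, 24, 27, 28, 30, 31]:

lo=0, hi=7, mid=3, arr[mid]=24 -> 24 > 3, search left half
lo=0, hi=2, mid=1, arr[mid]=7 -> 7 > 3, search left half
lo=0, hi=0, mid=0, arr[mid]=2 -> 2 < 3, search right half
lo=1 > hi=0, target 3 not found

Binary search determines that 3 is not in the array after 3 comparisons. The search space was exhausted without finding the target.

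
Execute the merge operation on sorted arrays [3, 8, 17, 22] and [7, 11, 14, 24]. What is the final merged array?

Merging process:

Compare 3 vs 7: take 3 from left. Merged: [3]
Compare 8 vs 7: take 7 from right. Merged: [3, 7]
Compare 8 vs 11: take 8 from left. Merged: [3, 7, 8]
Compare 17 vs 11: take 11 from right. Merged: [3, 7, 8, 11]
Compare 17 vs 14: take 14 from right. Merged: [3, 7, 8, 11, 14]
Compare 17 vs 24: take 17 from left. Merged: [3, 7, 8, 11, 14, 17]
Compare 22 vs 24: take 22 from left. Merged: [3, 7, 8, 11, 14, 17, 22]
Append remaining from right: [24]. Merged: [3, 7, 8, 11, 14, 17, 22, 24]

Final merged array: [3, 7, 8, 11, 14, 17, 22, 24]
Total comparisons: 7

The merged array is [3, 7, 8, 11, 14, 17, 22, 24], requiring 7 comparisons. The merge step runs in O(n) time where n is the total number of elements.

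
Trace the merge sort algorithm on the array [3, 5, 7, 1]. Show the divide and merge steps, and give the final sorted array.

Merge sort trace:

Split: [3, 5, 7, 1] -> [3, 5] and [7, 1]
  Split: [3, 5] -> [3] and [5]
  Merge: [3] + [5] -> [3, 5]
  Split: [7, 1] -> [7] and [1]
  Merge: [7] + [1] -> [1, 7]
Merge: [3, 5] + [1, 7] -> [1, 3, 5, 7]

Final sorted array: [1, 3, 5, 7]

The merge sort proceeds by recursively splitting the array and merging sorted halves.
After all merges, the sorted array is [1, 3, 5, 7].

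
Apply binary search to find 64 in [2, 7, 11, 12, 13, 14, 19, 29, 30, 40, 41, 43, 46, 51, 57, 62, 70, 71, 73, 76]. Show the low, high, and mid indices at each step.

Binary search for 64 in [2, 7, 11, 12, 13, 14, 19, 29, 30, 40, 41, 43, 46, 51, 57, 62, 70, 71, 73, 76]:

lo=0, hi=19, mid=9, arr[mid]=40 -> 40 < 64, search right half
lo=10, hi=19, mid=14, arr[mid]=57 -> 57 < 64, search right half
lo=15, hi=19, mid=17, arr[mid]=71 -> 71 > 64, search left half
lo=15, hi=16, mid=15, arr[mid]=62 -> 62 < 64, search right half
lo=16, hi=16, mid=16, arr[mid]=70 -> 70 > 64, search left half
lo=16 > hi=15, target 64 not found

Binary search determines that 64 is not in the array after 5 comparisons. The search space was exhausted without finding the target.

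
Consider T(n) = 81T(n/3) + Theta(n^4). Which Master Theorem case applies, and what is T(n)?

Master Theorem for T(n) = 81T(n/3) + O(n^4):

a = 81, b = 3, c = 4
log_b(a) = log_3(81) = 4.0000

Case 2: c = 4 = log_3(81) = 4.0000
T(n) = O(n^4 log n) = O(n^4 log n)

For T(n) = 81T(n/3) + O(n^4): log_3(81) = 4.0000. This is Case 2 of the Master Theorem (c = log_b(a), equal work at all levels), giving O(n^4 log n).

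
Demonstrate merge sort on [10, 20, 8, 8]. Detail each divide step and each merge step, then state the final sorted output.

Merge sort trace:

Split: [10, 20, 8, 8] -> [10, 20] and [8, 8]
  Split: [10, 20] -> [10] and [20]
  Merge: [10] + [20] -> [10, 20]
  Split: [8, 8] -> [8] and [8]
  Merge: [8] + [8] -> [8, 8]
Merge: [10, 20] + [8, 8] -> [8, 8, 10, 20]

Final sorted array: [8, 8, 10, 20]

The merge sort proceeds by recursively splitting the array and merging sorted halves.
After all merges, the sorted array is [8, 8, 10, 20].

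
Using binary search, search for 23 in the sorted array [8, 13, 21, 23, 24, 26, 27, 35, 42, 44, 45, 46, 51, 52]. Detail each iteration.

Binary search for 23 in [8, 13, 21, 23, 24, 26, 27, 35, 42, 44, 45, 46, 51, 52]:

lo=0, hi=13, mid=6, arr[mid]=27 -> 27 > 23, search left half
lo=0, hi=5, mid=2, arr[mid]=21 -> 21 < 23, search right half
lo=3, hi=5, mid=4, arr[mid]=24 -> 24 > 23, search left half
lo=3, hi=3, mid=3, arr[mid]=23 -> Found target at index 3!

Binary search finds 23 at index 3 after 4 comparisons. The search repeatedly halves the search space by comparing with the middle element.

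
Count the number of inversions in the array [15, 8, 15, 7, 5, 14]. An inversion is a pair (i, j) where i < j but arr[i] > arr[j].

Finding inversions in [15, 8, 15, 7, 5, 14]:

(0, 1): arr[0]=15 > arr[1]=8
(0, 3): arr[0]=15 > arr[3]=7
(0, 4): arr[0]=15 > arr[4]=5
(0, 5): arr[0]=15 > arr[5]=14
(1, 3): arr[1]=8 > arr[3]=7
(1, 4): arr[1]=8 > arr[4]=5
(2, 3): arr[2]=15 > arr[3]=7
(2, 4): arr[2]=15 > arr[4]=5
(2, 5): arr[2]=15 > arr[5]=14
(3, 4): arr[3]=7 > arr[4]=5

Total inversions: 10

The array has 10 inversion(s): (0,1), (0,3), (0,4), (0,5), (1,3), (1,4), (2,3), (2,4), (2,5), (3,4). Each pair (i,j) satisfies i < j and arr[i] > arr[j].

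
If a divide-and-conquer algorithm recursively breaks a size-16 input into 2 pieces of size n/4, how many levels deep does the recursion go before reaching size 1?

For divide and conquer with division factor 4:

Problem sizes at each level:
Level 0: 16
Level 1: 4
Level 2: 1

The root is level 0 and the size-1 base case is level 2 (the tree spans levels 0 through 2, i.e. 3 levels counting the root), so the depth is the number of divisions: log_4(16) = 2

The recursion tree depth is log_4(16) = 2. At each level, the problem size is divided by 4, so it takes 2 divisions to reduce to a base case of size 1. The algorithm makes 2 recursive calls at each level.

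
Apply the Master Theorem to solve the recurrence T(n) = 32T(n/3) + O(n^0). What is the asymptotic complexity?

Master Theorem for T(n) = 32T(n/3) + O(n^0):

a = 32, b = 3, c = 0
log_b(a) = log_3(32) = 3.1546

Case 1: c = 0 < log_3(32) = 3.1546
T(n) = O(n^(log_3 32))

For T(n) = 32T(n/3) + O(n^0): log_3(32) = 3.1546. This is Case 1 of the Master Theorem (c < log_b(a), work dominated by leaves), giving O(n^(log_3 32)).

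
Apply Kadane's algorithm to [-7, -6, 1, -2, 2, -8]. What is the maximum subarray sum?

Using Kadane's algorithm on [-7, -6, 1, -2, 2, -8]:

Scanning through the array:
Position 1 (value -6): max_ending_here = -6, max_so_far = -6
Position 2 (value 1): max_ending_here = 1, max_so_far = 1
Position 3 (value -2): max_ending_here = -1, max_so_far = 1
Position 4 (value 2): max_ending_here = 2, max_so_far = 2
Position 5 (value -8): max_ending_here = -6, max_so_far = 2

Maximum subarray: [2]
Maximum sum: 2

The maximum subarray is [2] with sum 2. This subarray runs from index 4 to index 4.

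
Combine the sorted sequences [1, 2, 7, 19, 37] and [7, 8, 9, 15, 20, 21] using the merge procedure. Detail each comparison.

Merging process:

Compare 1 vs 7: take 1 from left. Merged: [1]
Compare 2 vs 7: take 2 from left. Merged: [1, 2]
Compare 7 vs 7: take 7 from left. Merged: [1, 2, 7]
Compare 19 vs 7: take 7 from right. Merged: [1, 2, 7, 7]
Compare 19 vs 8: take 8 from right. Merged: [1, 2, 7, 7, 8]
Compare 19 vs 9: take 9 from right. Merged: [1, 2, 7, 7, 8, 9]
Compare 19 vs 15: take 15 from right. Merged: [1, 2, 7, 7, 8, 9, 15]
Compare 19 vs 20: take 19 from left. Merged: [1, 2, 7, 7, 8, 9, 15, 19]
Compare 37 vs 20: take 20 from right. Merged: [1, 2, 7, 7, 8, 9, 15, 19, 20]
Compare 37 vs 21: take 21 from right. Merged: [1, 2, 7, 7, 8, 9, 15, 19, 20, 21]
Append remaining from left: [37]. Merged: [1, 2, 7, 7, 8, 9, 15, 19, 20, 21, 37]

Final merged array: [1, 2, 7, 7, 8, 9, 15, 19, 20, 21, 37]
Total comparisons: 10

The merged array is [1, 2, 7, 7, 8, 9, 15, 19, 20, 21, 37], requiring 10 comparisons. The merge step runs in O(n) time where n is the total number of elements.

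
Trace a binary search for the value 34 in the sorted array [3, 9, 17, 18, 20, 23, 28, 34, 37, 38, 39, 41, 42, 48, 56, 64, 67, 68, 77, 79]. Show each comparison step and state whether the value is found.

Binary search for 34 in [3, 9, 17, 18, 20, 23, 28, 34, 37, 38, 39, 41, 42, 48, 56, 64, 67, 68, 77, 79]:

lo=0, hi=19, mid=9, arr[mid]=38 -> 38 > 34, search left half
lo=0, hi=8, mid=4, arr[mid]=20 -> 20 < 34, search right half
lo=5, hi=8, mid=6, arr[mid]=28 -> 28 < 34, search right half
lo=7, hi=8, mid=7, arr[mid]=34 -> Found target at index 7!

Binary search finds 34 at index 7 after 4 comparisons. The search repeatedly halves the search space by comparing with the middle element.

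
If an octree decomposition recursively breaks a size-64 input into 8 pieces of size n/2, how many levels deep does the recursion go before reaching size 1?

For divide and conquer with division factor 2:

Problem sizes at each level:
Level 0: 64
Level 1: 32
Level 2: 16
Level 3: 8
Level 4: 4
Level 5: 2
Level 6: 1

The root is level 0 and the size-1 base case is level 6 (the tree spans levels 0 through 6, i.e. 7 levels counting the root), so the depth is the number of divisions: log_2(64) = 6

The recursion tree depth is log_2(64) = 6. At each level, the problem size is divided by 2, so it takes 6 divisions to reduce to a base case of size 1. The algorithm makes 8 recursive calls at each level.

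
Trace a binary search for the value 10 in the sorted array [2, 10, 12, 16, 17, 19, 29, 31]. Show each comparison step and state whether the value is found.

Binary search for 10 in [2, 10, 12, 16, 17, 19, 29, 31]:

lo=0, hi=7, mid=3, arr[mid]=16 -> 16 > 10, search left half
lo=0, hi=2, mid=1, arr[mid]=10 -> Found target at index 1!

Binary search finds 10 at index 1 after 2 comparisons. The search repeatedly halves the search space by comparing with the middle element.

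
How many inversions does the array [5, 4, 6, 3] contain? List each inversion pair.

Finding inversions in [5, 4, 6, 3]:

(0, 1): arr[0]=5 > arr[1]=4
(0, 3): arr[0]=5 > arr[3]=3
(1, 3): arr[1]=4 > arr[3]=3
(2, 3): arr[2]=6 > arr[3]=3

Total inversions: 4

The array has 4 inversion(s): (0,1), (0,3), (1,3), (2,3). Each pair (i,j) satisfies i < j and arr[i] > arr[j].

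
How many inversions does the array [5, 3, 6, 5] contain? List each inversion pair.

Finding inversions in [5, 3, 6, 5]:

(0, 1): arr[0]=5 > arr[1]=3
(2, 3): arr[2]=6 > arr[3]=5

Total inversions: 2

The array has 2 inversion(s): (0,1), (2,3). Each pair (i,j) satisfies i < j and arr[i] > arr[j].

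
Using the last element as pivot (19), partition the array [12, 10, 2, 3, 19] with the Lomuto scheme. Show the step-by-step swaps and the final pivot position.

Lomuto partition with pivot = 19:

Initial array: [12, 10, 2, 3, 19]

arr[0]=12 <= 19: swap with position 0, array becomes [12, 10, 2, 3, 19]
arr[1]=10 <= 19: swap with position 1, array becomes [12, 10, 2, 3, 19]
arr[2]=2 <= 19: swap with position 2, array becomes [12, 10, 2, 3, 19]
arr[3]=3 <= 19: swap with position 3, array becomes [12, 10, 2, 3, 19]

Place pivot at position 4: [12, 10, 2, 3, 19]
Pivot position: 4

After partitioning with pivot 19, the array becomes [12, 10, 2, 3, 19]. The pivot is placed at index 4. All elements to the left of the pivot are <= 19, and all elements to the right are > 19.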